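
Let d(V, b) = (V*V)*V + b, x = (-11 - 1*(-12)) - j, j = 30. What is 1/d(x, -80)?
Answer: -1/24469 ≈ -4.0868e-5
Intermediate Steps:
x = -29 (x = (-11 - 1*(-12)) - 1*30 = (-11 + 12) - 30 = 1 - 30 = -29)
d(V, b) = b + V³ (d(V, b) = V²*V + b = V³ + b = b + V³)
1/d(x, -80) = 1/(-80 + (-29)³) = 1/(-80 - 24389) = 1/(-24469) = -1/24469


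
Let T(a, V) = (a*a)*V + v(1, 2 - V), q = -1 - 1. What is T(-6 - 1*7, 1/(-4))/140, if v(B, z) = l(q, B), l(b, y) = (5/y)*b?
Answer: -209/560 ≈ -0.37321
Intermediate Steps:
q = -2
l(b, y) = 5*b/y
v(B, z) = -10/B (v(B, z) = 5*(-2)/B = -10/B)
T(a, V) = -10 + V*a² (T(a, V) = (a*a)*V - 10/1 = a²*V - 10*1 = V*a² - 10 = -10 + V*a²)
T(-6 - 1*7, 1/(-4))/140 = (-10 + (-6 - 1*7)²/(-4))/140 = (-10 - (-6 - 7)²/4)*(1/140) = (-10 - ¼*(-13)²)*(1/140) = (-10 - ¼*169)*(1/140) = (-10 - 169/4)*(1/140) = -209/4*1/140 = -209/560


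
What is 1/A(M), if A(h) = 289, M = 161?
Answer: 1/289 ≈ 0.0034602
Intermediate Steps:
1/A(M) = 1/289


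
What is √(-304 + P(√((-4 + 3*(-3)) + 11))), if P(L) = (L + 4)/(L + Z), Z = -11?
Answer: √3*√((1116 - 101*I*√2)/(-11 + I*√2)) ≈ 0.004943 - 17.445*I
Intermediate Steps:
P(L) = (4 + L)/(-11 + L) (P(L) = (L + 4)/(L - 11) = (4 + L)/(-11 + L))
√(-304 + P(√((-4 + 3*(-3)) + 11))) = √(-304 + (4 + √((-4 + 3*(-3)) + 11))/(-11 + √((-4 + 3*(-3)) + 11))) = √(-304 + (4 + √((-4 - 9) + 11))/(-11 + √((-4 - 9) + 11))) = √(-304 + (4 + √(-13 + 11))/(-11 + √(-13 + 11))) = √(-304 + (4 + √(-2))/(-11 + √(-2))) = √(-304 + (4 + I*√2)/(-11 + I*√2))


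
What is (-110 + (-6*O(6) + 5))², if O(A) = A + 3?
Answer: 25281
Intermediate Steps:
O(A) = 3 + A
(-110 + (-6*O(6) + 5))² = (-110 + (-6*(3 + 6) + 5))² = (-110 + (-6*9 + 5))² = (-110 + (-54 + 5))² = (-110 - 49)² = (-159)² = 25281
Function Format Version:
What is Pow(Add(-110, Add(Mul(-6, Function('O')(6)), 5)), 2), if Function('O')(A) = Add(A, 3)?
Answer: 25281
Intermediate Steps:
Function('O')(A) = Add(3, A)
Pow(Add(-110, Add(Mul(-6, Function('O')(6)), 5)), 2) = Pow(Add(-110, Add(Mul(-6, Add(3, 6)), 5)), 2) = Pow(Add(-110, Add(Mul(-6, 9), 5)), 2) = Pow(Add(-110, Add(-54, 5)), 2) = Pow(Add(-110, -49), 2) = Pow(-159, 2) = 25281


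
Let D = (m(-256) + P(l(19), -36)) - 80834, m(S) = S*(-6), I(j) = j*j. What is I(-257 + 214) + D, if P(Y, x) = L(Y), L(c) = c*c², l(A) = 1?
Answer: -77448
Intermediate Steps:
L(c) = c³
I(j) = j²
P(Y, x) = Y³
m(S) = -6*S
D = -79297 (D = (-6*(-256) + 1³) - 80834 = (1536 + 1) - 80834 = 1537 - 80834 = -79297)
I(-257 + 214) + D = (-257 + 214)² - 79297 = (-43)² - 79297 = 1849 - 79297 = -77448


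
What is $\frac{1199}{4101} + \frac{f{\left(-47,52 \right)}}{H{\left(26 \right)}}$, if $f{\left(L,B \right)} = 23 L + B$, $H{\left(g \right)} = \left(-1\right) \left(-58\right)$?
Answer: $- \frac{4150387}{237858} \approx -17.449$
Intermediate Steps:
$H{\left(g \right)} = 58$
$f{\left(L,B \right)} = B + 23 L$
$\frac{1199}{4101} + \frac{f{\left(-47,52 \right)}}{H{\left(26 \right)}} = \frac{1199}{4101} + \frac{52 + 23 \left(-47\right)}{58} = 1199 \cdot \frac{1}{4101} + \left(52 - 1081\right) \frac{1}{58} = \frac{1199}{4101} - \frac{1029}{58} = - \frac{4150387}{237858}$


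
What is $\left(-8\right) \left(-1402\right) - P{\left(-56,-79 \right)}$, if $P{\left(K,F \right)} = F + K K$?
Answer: $8159$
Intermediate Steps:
$P{\left(K,F \right)} = F + K^{2}$
$\left(-8\right) \left(-1402\right) - P{\left(-56,-79 \right)} = \left(-8\right) \left(-1402\right) - \left(-79 + \left(-56\right)^{2}\right) = 11216 - \left(-79 + 3136\right) = 11216 - 3057 = 8159$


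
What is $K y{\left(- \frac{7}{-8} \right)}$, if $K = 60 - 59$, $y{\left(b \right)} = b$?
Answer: $\frac{7}{8} \approx 0.875$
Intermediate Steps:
$K = 1$
$K y{\left(- \frac{7}{-8} \right)} = 1 \left(- \frac{7}{-8}\right) = 1 \left(\left(-7\right) \left(- \frac{1}{8}\right)\right) = 1 \cdot \frac{7}{8} = \frac{7}{8}$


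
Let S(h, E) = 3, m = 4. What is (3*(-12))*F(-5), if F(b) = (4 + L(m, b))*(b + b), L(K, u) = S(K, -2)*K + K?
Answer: 7200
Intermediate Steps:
L(K, u) = 4*K (L(K, u) = 3*K + K = 4*K)
F(b) = 40*b (F(b) = (4 + 4*4)*(b + b) = (4 + 16)*(2*b) = 20*(2*b) = 40*b)
(3*(-12))*F(-5) = (3*(-12))*(40*(-5)) = -36*(-200) = 7200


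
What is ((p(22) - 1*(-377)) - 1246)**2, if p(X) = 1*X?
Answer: 717409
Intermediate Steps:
p(X) = X
((p(22) - 1*(-377)) - 1246)**2 = ((22 - 1*(-377)) - 1246)**2 = ((22 + 377) - 1246)**2 = (399 - 1246)**2 = (-847)**2 = 717409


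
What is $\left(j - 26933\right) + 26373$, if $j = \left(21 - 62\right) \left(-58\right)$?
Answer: $1818$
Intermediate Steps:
$j = 2378$ ($j = \left(-41\right) \left(-58\right) = 2378$)
$\left(j - 26933\right) + 26373 = \left(2378 - 26933\right) + 26373 = -24555 + 26373 = 1818$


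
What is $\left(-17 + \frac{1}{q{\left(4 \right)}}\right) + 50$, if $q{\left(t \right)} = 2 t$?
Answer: $\frac{265}{8} \approx 33.125$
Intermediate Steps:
$\left(-17 + \frac{1}{q{\left(4 \right)}}\right) + 50 = \left(-17 + \frac{1}{2 \cdot 4}\right) + 50 = \left(-17 + \frac{1}{8}\right) + 50 = - \frac{135}{8} + 50 = \frac{265}{8}$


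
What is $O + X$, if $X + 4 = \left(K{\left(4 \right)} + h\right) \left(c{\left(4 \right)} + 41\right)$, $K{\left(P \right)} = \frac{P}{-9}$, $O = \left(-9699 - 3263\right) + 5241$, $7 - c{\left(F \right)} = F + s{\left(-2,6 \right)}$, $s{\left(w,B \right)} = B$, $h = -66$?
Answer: $- \frac{92249}{9} \approx -10250.0$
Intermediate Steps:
$c{\left(F \right)} = 1 - F$ ($c{\left(F \right)} = 7 - \left(F + 6\right) = 7 - \left(6 + F\right) = 1 - F$)
$O = -7721$ ($O = -12962 + 5241 = -7721$)
$K{\left(P \right)} = - \frac{P}{9}$ ($K{\left(P \right)} = P \left(- \frac{1}{9}\right) = - \frac{P}{9}$)
$X = - \frac{22760}{9}$ ($X = -4 + \left(\left(- \frac{1}{9}\right) 4 - 66\right) \left(\left(1 - 4\right) + 41\right) = -4 + \left(- \frac{4}{9} - 66\right) \left(\left(1 - 4\right) + 41\right) = -4 - \frac{598 \left(-3 + 41\right)}{9} = -4 - \frac{22724}{9} = - \frac{22760}{9} \approx -2528.9$)
$O + X = -7721 - \frac{22760}{9} = - \frac{92249}{9}$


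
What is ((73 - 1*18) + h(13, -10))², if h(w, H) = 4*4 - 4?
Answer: 4489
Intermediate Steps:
h(w, H) = 12 (h(w, H) = 16 - 4 = 12)
((73 - 1*18) + h(13, -10))² = ((73 - 1*18) + 12)² = ((73 - 18) + 12)² = (55 + 12)² = 67² = 4489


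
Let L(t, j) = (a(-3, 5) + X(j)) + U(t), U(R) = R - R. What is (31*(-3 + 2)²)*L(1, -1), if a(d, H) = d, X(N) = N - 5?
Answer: -279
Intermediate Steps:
X(N) = -5 + N
U(R) = 0
L(t, j) = -8 + j (L(t, j) = (-3 + (-5 + j)) + 0 = (-8 + j) + 0 = -8 + j)
(31*(-3 + 2)²)*L(1, -1) = (31*(-3 + 2)²)*(-8 - 1) = (31*(-1)²)*(-9) = (31*1)*(-9) = 31*(-9) = -279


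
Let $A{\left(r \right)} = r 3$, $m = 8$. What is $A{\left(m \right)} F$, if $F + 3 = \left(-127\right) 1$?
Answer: $-3120$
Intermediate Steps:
$A{\left(r \right)} = 3 r$
$F = -130$ ($F = -3 - 127 = -130$)
$A{\left(m \right)} F = 3 \cdot 8 \left(-130\right) = 24 \left(-130\right) = -3120$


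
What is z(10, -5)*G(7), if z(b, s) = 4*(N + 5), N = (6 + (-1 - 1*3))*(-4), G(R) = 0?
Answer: 0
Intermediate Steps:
N = -8 (N = (6 + (-1 - 3))*(-4) = (6 - 4)*(-4) = 2*(-4) = -8)
z(b, s) = -12 (z(b, s) = 4*(-8 + 5) = 4*(-3) = -12)
z(10, -5)*G(7) = -12*0 = 0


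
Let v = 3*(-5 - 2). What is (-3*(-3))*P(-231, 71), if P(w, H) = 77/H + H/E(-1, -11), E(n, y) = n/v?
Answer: 953442/71 ≈ 13429.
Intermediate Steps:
v = -21 (v = 3*(-7) = -21)
E(n, y) = -n/21 (E(n, y) = n/(-21) = n*(-1/21) = -n/21)
P(w, H) = 21*H + 77/H (P(w, H) = 77/H + H/((-1/21*(-1))) = 77/H + H/(1/21) = 77/H + H*21 = 77/H + 21*H = 21*H + 77/H)
(-3*(-3))*P(-231, 71) = (-3*(-3))*(21*71 + 77/71) = 9*(1491 + 77*(1/71)) = 9*(1491 + 77/71) = 9*(105938/71) = 953442/71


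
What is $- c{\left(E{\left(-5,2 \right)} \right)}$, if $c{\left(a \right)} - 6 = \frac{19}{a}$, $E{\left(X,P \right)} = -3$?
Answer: $\frac{1}{3} \approx 0.33333$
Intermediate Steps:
$c{\left(a \right)} = 6 + \frac{19}{a}$
$- c{\left(E{\left(-5,2 \right)} \right)} = - (6 + \frac{19}{-3}) = - (6 + 19 \left(- \frac{1}{3}\right)) = - (6 - \frac{19}{3}) = \left(-1\right) \left(- \frac{1}{3}\right) = \frac{1}{3}$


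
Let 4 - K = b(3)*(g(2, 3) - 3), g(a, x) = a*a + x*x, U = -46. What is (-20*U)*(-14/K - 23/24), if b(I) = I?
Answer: -15065/39 ≈ -386.28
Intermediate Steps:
g(a, x) = a² + x²
K = -26 (K = 4 - 3*((2² + 3²) - 3) = 4 - 3*((4 + 9) - 3) = 4 - 3*(13 - 3) = 4 - 3*10 = 4 - 1*30 = 4 - 30 = -26)
(-20*U)*(-14/K - 23/24) = (-20*(-46))*(-14/(-26) - 23/24) = 920*(-14*(-1/26) - 23*1/24) = 920*(7/13 - 23/24) = 920*(-131/312) = -15065/39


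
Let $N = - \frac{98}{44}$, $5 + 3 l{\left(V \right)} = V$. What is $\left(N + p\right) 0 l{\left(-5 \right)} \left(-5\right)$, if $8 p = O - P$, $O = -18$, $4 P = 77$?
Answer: $0$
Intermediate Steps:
$P = \frac{77}{4}$ ($P = \frac{1}{4} \cdot 77 = \frac{77}{4} \approx 19.25$)
$l{\left(V \right)} = - \frac{5}{3} + \frac{V}{3}$
$p = - \frac{149}{32}$ ($p = \frac{-18 - \frac{77}{4}}{8} = \frac{1}{8} \left(- \frac{149}{4}\right) = - \frac{149}{32} \approx -4.6563$)
$N = - \frac{49}{22}$ ($N = \left(-98\right) \frac{1}{44} = - \frac{49}{22} \approx -2.2273$)
$\left(N + p\right) 0 l{\left(-5 \right)} \left(-5\right) = \left(- \frac{49}{22} - \frac{149}{32}\right) 0 \left(- \frac{5}{3} + \frac{1}{3} \left(-5\right)\right) \left(-5\right) = - \frac{2423 \cdot 0 \left(- \frac{5}{3} - \frac{5}{3}\right) \left(-5\right)}{352} = - \frac{2423 \cdot 0 \left(- \frac{10}{3}\right) \left(-5\right)}{352} = - \frac{2423 \cdot 0 \left(-5\right)}{352} = \left(- \frac{2423}{352}\right) 0 = 0$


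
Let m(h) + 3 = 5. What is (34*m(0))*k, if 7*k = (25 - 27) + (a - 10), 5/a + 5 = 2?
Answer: -2788/21 ≈ -132.76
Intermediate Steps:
a = -5/3 (a = 5/(-5 + 2) = 5/(-3) = 5*(-1/3) = -5/3 ≈ -1.6667)
m(h) = 2 (m(h) = -3 + 5 = 2)
k = -41/21 (k = ((25 - 27) + (-5/3 - 10))/7 = (-2 - 35/3)/7 = (1/7)*(-41/3) = -41/21 ≈ -1.9524)
(34*m(0))*k = (34*2)*(-41/21) = 68*(-41/21) = -2788/21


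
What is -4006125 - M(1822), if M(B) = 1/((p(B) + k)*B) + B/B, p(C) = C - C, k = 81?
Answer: -591232087333/147582 ≈ -4.0061e+6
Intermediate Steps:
p(C) = 0
M(B) = 1 + 1/(81*B) (M(B) = 1/((0 + 81)*B) + B/B = 1/(81*B) + 1 = 1 + 1/(81*B))
-4006125 - M(1822) = -4006125 - (1/81 + 1822)/1822 = -4006125 - 147583/(1822*81) = -4006125 - 1*147583/147582 = -4006125 - 147583/147582 = -591232087333/147582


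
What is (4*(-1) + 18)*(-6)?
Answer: -84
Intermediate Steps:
(4*(-1) + 18)*(-6) = (-4 + 18)*(-6) = 14*(-6) = -84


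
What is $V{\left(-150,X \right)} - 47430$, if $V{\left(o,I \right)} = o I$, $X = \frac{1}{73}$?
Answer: $- \frac{3462540}{73} \approx -47432.0$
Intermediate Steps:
$X = \frac{1}{73} \approx 0.013699$
$V{\left(o,I \right)} = I o$
$V{\left(-150,X \right)} - 47430 = \frac{1}{73} \left(-150\right) - 47430 = - \frac{150}{73} - 47430 = - \frac{3462540}{73}$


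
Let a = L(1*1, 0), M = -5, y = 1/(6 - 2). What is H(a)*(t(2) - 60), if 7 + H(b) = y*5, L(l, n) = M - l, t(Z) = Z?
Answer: 667/2 ≈ 333.50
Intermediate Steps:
y = 1/4 ≈ 0.25000
L(l, n) = -5 - l
a = -6 (a = -5 - 1 = -6)
H(b) = -23/4 (H(b) = -7 + (1/4)*5 = -7 + 5/4 = -23/4)
H(a)*(t(2) - 60) = -23*(2 - 60)/4 = -23/4*(-58) = 667/2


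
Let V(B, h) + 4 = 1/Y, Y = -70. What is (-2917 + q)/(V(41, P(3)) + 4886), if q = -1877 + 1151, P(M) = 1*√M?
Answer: -255010/341739 ≈ -0.74621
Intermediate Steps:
P(M) = √M
q = -726
V(B, h) = -281/70 (V(B, h) = -4 + 1/(-70) = -4 - 1/70 = -281/70)
(-2917 + q)/(V(41, P(3)) + 4886) = (-2917 - 726)/(-281/70 + 4886) = -3643/341739/70 = -3643*70/341739 = -255010/341739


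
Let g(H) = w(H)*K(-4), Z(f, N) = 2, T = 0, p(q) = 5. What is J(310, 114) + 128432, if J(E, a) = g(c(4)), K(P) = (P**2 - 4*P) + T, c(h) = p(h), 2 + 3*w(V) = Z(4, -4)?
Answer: 128432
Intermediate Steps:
w(V) = 0 (w(V) = -2/3 + (1/3)*2 = -2/3 + 2/3 = 0)
c(h) = 5
K(P) = P**2 - 4*P (K(P) = (P**2 - 4*P) + 0 = P**2 - 4*P)
g(H) = 0 (g(H) = 0*(-4*(-4 - 4)) = 0*(-4*(-8)) = 0*32 = 0)
J(E, a) = 0
J(310, 114) + 128432 = 0 + 128432 = 128432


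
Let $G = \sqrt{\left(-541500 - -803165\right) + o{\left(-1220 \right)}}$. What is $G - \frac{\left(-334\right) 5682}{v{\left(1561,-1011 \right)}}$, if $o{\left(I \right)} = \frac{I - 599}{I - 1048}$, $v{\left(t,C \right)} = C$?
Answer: $- \frac{632596}{337} + \frac{\sqrt{4154206273}}{126} \approx -1365.6$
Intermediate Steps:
$o{\left(I \right)} = \frac{-599 + I}{-1048 + I}$
$G = \frac{\sqrt{4154206273}}{126}$ ($G = \sqrt{\left(-541500 - -803165\right) + \frac{-599 - 1220}{-1048 - 1220}} = \sqrt{\left(-541500 + 803165\right) + \frac{1}{-2268} \left(-1819\right)} = \sqrt{261665 - - \frac{1819}{2268}} = \sqrt{261665 + \frac{1819}{2268}} = \sqrt{\frac{593458039}{2268}} = \frac{\sqrt{4154206273}}{126} \approx 511.53$)
$G - \frac{\left(-334\right) 5682}{v{\left(1561,-1011 \right)}} = \frac{\sqrt{4154206273}}{126} - \frac{\left(-334\right) 5682}{-1011} = \frac{\sqrt{4154206273}}{126} - \left(-1897788\right) \left(- \frac{1}{1011}\right) = \frac{\sqrt{4154206273}}{126} - \frac{632596}{337} = - \frac{632596}{337} + \frac{\sqrt{4154206273}}{126}$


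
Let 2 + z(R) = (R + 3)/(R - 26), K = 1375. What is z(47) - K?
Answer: -28867/21 ≈ -1374.6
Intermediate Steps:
z(R) = -2 + (3 + R)/(-26 + R) (z(R) = -2 + (R + 3)/(R - 26) = -2 + (3 + R)/(-26 + R))
z(47) - K = (55 - 1*47)/(-26 + 47) - 1*1375 = (55 - 47)/21 - 1375 = (1/21)*8 - 1375 = 8/21 - 1375 = -28867/21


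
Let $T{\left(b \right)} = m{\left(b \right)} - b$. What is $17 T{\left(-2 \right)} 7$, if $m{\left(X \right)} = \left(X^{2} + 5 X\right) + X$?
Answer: $-714$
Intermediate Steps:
$m{\left(X \right)} = X^{2} + 6 X$
$T{\left(b \right)} = - b + b \left(6 + b\right)$ ($T{\left(b \right)} = b \left(6 + b\right) - b = - b + b \left(6 + b\right)$)
$17 T{\left(-2 \right)} 7 = 17 \left(- 2 \left(5 - 2\right)\right) 7 = 17 \left(\left(-2\right) 3\right) 7 = 17 \left(-6\right) 7 = \left(-102\right) 7 = -714$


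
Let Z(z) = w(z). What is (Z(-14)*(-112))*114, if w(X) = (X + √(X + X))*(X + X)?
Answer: -5005056 + 715008*I*√7 ≈ -5.0051e+6 + 1.8917e+6*I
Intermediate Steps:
w(X) = 2*X*(X + √2*√X) (w(X) = (X + √(2*X))*(2*X) = (X + √2*√X)*(2*X) = 2*X*(X + √2*√X))
Z(z) = 2*z² + 2*√2*z^(3/2)
(Z(-14)*(-112))*114 = ((2*(-14)² + 2*√2*(-14)^(3/2))*(-112))*114 = ((2*196 + 2*√2*(-14*I*√14))*(-112))*114 = ((392 - 56*I*√7)*(-112))*114 = (-43904 + 6272*I*√7)*114 = -5005056 + 715008*I*√7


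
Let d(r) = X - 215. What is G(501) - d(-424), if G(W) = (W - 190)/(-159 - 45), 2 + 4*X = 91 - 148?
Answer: 23279/102 ≈ 228.23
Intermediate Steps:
X = -59/4 (X = -½ + (91 - 148)/4 = -½ + (¼)*(-57) = -½ - 57/4 = -59/4 ≈ -14.750)
G(W) = 95/102 - W/204 (G(W) = (-190 + W)/(-204) = (-190 + W)*(-1/204) = 95/102 - W/204)
d(r) = -919/4 (d(r) = -59/4 - 215 = -919/4)
G(501) - d(-424) = (95/102 - 1/204*501) - 1*(-919/4) = (95/102 - 167/68) + 919/4 = -311/204 + 919/4 = 23279/102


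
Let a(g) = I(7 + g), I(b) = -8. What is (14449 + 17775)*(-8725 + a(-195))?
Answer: -281412192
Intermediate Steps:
a(g) = -8
(14449 + 17775)*(-8725 + a(-195)) = (14449 + 17775)*(-8725 - 8) = 32224*(-8733) = -281412192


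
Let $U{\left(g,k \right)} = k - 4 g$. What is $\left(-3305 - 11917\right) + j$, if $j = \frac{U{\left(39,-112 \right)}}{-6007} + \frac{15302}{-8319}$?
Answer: $- \frac{760767020348}{49972233} \approx -15224.0$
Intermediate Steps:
$j = - \frac{89689622}{49972233}$ ($j = \frac{-112 - 156}{-6007} + \frac{15302}{-8319} = \left(-112 - 156\right) \left(- \frac{1}{6007}\right) + 15302 \left(- \frac{1}{8319}\right) = \left(-268\right) \left(- \frac{1}{6007}\right) - \frac{15302}{8319} = \frac{268}{6007} - \frac{15302}{8319} = - \frac{89689622}{49972233} \approx -1.7948$)
$\left(-3305 - 11917\right) + j = \left(-3305 - 11917\right) - \frac{89689622}{49972233} = -15222 - \frac{89689622}{49972233} = - \frac{760767020348}{49972233}$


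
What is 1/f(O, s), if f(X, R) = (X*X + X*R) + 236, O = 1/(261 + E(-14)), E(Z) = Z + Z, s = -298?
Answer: 54289/12742771 ≈ 0.0042604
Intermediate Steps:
E(Z) = 2*Z
O = 1/233 (O = 1/(261 + 2*(-14)) = 1/(261 - 28) = 1/233 ≈ 0.0042918)
f(X, R) = 236 + X² + R*X (f(X, R) = (X² + R*X) + 236 = 236 + X² + R*X)
1/f(O, s) = 1/(236 + (1/233)² - 298*1/233) = 1/(236 + 1/54289 - 298/233) = 1/(12742771/54289) = 54289/12742771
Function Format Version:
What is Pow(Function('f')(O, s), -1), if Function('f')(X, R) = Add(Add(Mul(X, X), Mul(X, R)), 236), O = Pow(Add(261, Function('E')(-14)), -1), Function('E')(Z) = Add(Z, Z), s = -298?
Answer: Rational(54289, 12742771) ≈ 0.0042604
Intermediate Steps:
Function('E')(Z) = Mul(2, Z)
O = Rational(1, 233) (O = Pow(Add(261, Mul(2, -14)), -1) = Pow(Add(261, -28), -1) = Pow(233, -1) = Rational(1, 233) ≈ 0.0042918)
Function('f')(X, R) = Add(236, Pow(X, 2), Mul(R, X)) (Function('f')(X, R) = Add(Add(Pow(X, 2), Mul(R, X)), 236) = Add(236, Pow(X, 2), Mul(R, X)))
Pow(Function('f')(O, s), -1) = Pow(Add(236, Pow(Rational(1, 233), 2), Mul(-298, Rational(1, 233))), -1) = Pow(Add(236, Rational(1, 54289), Rational(-298, 233)), -1) = Pow(Rational(12742771, 54289), -1) = Rational(54289, 12742771)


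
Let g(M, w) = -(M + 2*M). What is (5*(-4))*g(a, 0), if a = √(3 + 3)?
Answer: 60*√6 ≈ 146.97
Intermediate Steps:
a = √6 ≈ 2.4495
g(M, w) = -3*M
(5*(-4))*g(a, 0) = (5*(-4))*(-3*√6) = -(-60)*√6 = 60*√6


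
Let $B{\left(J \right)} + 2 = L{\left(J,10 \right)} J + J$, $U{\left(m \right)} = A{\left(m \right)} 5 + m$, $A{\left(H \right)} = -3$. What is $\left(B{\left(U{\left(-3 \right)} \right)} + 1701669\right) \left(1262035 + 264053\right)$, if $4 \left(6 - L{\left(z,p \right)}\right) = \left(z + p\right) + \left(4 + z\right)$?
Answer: $2596550218896$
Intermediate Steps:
$U{\left(m \right)} = -15 + m$ ($U{\left(m \right)} = \left(-3\right) 5 + m = -15 + m$)
$L{\left(z,p \right)} = 5 - \frac{z}{2} - \frac{p}{4}$ ($L{\left(z,p \right)} = 6 - \frac{\left(z + p\right) + \left(4 + z\right)}{4} = 6 - \frac{\left(p + z\right) + \left(4 + z\right)}{4} = 6 - \frac{4 + p + 2 z}{4} = 6 - \left(1 + \frac{z}{2} + \frac{p}{4}\right) = 5 - \frac{z}{2} - \frac{p}{4}$)
$B{\left(J \right)} = -2 + J + J \left(\frac{5}{2} - \frac{J}{2}\right)$ ($B{\left(J \right)} = -2 + \left(\left(5 - \frac{J}{2} - \frac{5}{2}\right) J + J\right) = -2 + \left(\left(\frac{5}{2} - \frac{J}{2}\right) J + J\right) = -2 + \left(J \left(\frac{5}{2} - \frac{J}{2}\right) + J\right) = -2 + \left(J + J \left(\frac{5}{2} - \frac{J}{2}\right)\right) = -2 + J + J \left(\frac{5}{2} - \frac{J}{2}\right)$)
$\left(B{\left(U{\left(-3 \right)} \right)} + 1701669\right) \left(1262035 + 264053\right) = \left(\left(-2 - \frac{\left(-15 - 3\right)^{2}}{2} + \frac{7 \left(-15 - 3\right)}{2}\right) + 1701669\right) \left(1262035 + 264053\right) = \left(\left(-2 - \frac{\left(-18\right)^{2}}{2} + \frac{7}{2} \left(-18\right)\right) + 1701669\right) 1526088 = \left(\left(-2 - 162 - 63\right) + 1701669\right) 1526088 = \left(-227 + 1701669\right) 1526088 = 1701442 \cdot 1526088 = 2596550218896$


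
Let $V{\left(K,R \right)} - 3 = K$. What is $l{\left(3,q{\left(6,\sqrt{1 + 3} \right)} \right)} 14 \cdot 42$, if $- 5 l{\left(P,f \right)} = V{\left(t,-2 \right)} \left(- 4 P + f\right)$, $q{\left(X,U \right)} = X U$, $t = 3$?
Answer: $0$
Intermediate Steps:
$V{\left(K,R \right)} = 3 + K$
$q{\left(X,U \right)} = U X$
$l{\left(P,f \right)} = - \frac{6 f}{5} + \frac{24 P}{5}$ ($l{\left(P,f \right)} = - \frac{\left(3 + 3\right) \left(- 4 P + f\right)}{5} = - \frac{6 \left(f - 4 P\right)}{5} = - \frac{- 24 P + 6 f}{5} = - \frac{6 f}{5} + \frac{24 P}{5}$)
$l{\left(3,q{\left(6,\sqrt{1 + 3} \right)} \right)} 14 \cdot 42 = \left(- \frac{6 \sqrt{1 + 3} \cdot 6}{5} + \frac{24}{5} \cdot 3\right) 14 \cdot 42 = \left(- \frac{6 \sqrt{4} \cdot 6}{5} + \frac{72}{5}\right) 14 \cdot 42 = \left(- \frac{6 \cdot 2 \cdot 6}{5} + \frac{72}{5}\right) 14 \cdot 42 = \left(\left(- \frac{6}{5}\right) 12 + \frac{72}{5}\right) 14 \cdot 42 = \left(- \frac{72}{5} + \frac{72}{5}\right) 14 \cdot 42 = 0 \cdot 14 \cdot 42 = 0 \cdot 42 = 0$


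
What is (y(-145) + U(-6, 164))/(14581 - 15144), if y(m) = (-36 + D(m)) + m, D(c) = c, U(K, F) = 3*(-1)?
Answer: 329/563 ≈ 0.58437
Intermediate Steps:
U(K, F) = -3
y(m) = -36 + 2*m (y(m) = (-36 + m) + m = -36 + 2*m)
(y(-145) + U(-6, 164))/(14581 - 15144) = ((-36 + 2*(-145)) - 3)/(14581 - 15144) = ((-36 - 290) - 3)/(-563) = (-326 - 3)*(-1/563) = -329*(-1/563) = 329/563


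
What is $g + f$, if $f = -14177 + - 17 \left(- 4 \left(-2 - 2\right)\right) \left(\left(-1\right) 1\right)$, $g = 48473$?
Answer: $34568$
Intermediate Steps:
$f = -13905$ ($f = -14177 + - 17 \left(\left(-4\right) \left(-4\right)\right) \left(-1\right) = -14177 + \left(-17\right) 16 \left(-1\right) = -14177 - -272 = -14177 + 272 = -13905$)
$g + f = 48473 - 13905 = 34568$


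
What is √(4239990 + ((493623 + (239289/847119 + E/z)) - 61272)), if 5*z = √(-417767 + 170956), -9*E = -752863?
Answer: √(204245466727578428550129263532 - 74079289057085477695985*I*√246811)/209078287509 ≈ 2161.6 - 0.19474*I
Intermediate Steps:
E = 752863/9 (E = -⅑*(-752863) = 752863/9 ≈ 83652.)
z = I*√246811/5 (z = √(-417767 + 170956)/5 = √(-246811)/5 = (I*√246811)/5 = I*√246811/5 ≈ 99.36*I)
√(4239990 + ((493623 + (239289/847119 + E/z)) - 61272)) = √(4239990 + ((493623 + (239289/847119 + 752863/(9*((I*√246811/5))))) - 61272)) = √(4239990 + ((493623 + (239289*(1/847119) + 752863*(-5*I*√246811/246811)/9)) - 61272)) = √(4239990 + ((493623 + (79763/282373 - 3764315*I*√246811/2221299)) - 61272)) = √(4239990 + ((139385887142/282373 - 3764315*I*√246811/2221299) - 61272)) = √(4239990 + (122084328686/282373 - 3764315*I*√246811/2221299)) = √(1319343024956/282373 - 3764315*I*√246811/2221299)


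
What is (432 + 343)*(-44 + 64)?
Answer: 15500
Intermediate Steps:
(432 + 343)*(-44 + 64) = 775*20 = 15500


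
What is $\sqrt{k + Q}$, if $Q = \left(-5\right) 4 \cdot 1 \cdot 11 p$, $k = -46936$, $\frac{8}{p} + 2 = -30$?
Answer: $3 i \sqrt{5209} \approx 216.52 i$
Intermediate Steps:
$p = - \frac{1}{4}$ ($p = \frac{8}{-2 - 30} = \frac{8}{-32} = 8 \left(- \frac{1}{32}\right) = - \frac{1}{4} \approx -0.25$)
$Q = 55$ ($Q = \left(-5\right) 4 \cdot 1 \cdot 11 \left(- \frac{1}{4}\right) = \left(-20\right) 1 \cdot 11 \left(- \frac{1}{4}\right) = \left(-20\right) 11 \left(- \frac{1}{4}\right) = \left(-220\right) \left(- \frac{1}{4}\right) = 55$)
$\sqrt{k + Q} = \sqrt{-46936 + 55} = \sqrt{-46881} = 3 i \sqrt{5209}$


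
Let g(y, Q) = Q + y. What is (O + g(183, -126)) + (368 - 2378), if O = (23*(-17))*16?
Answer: -8209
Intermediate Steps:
O = -6256 (O = -391*16 = -6256)
(O + g(183, -126)) + (368 - 2378) = (-6256 + (-126 + 183)) + (368 - 2378) = (-6256 + 57) - 2010 = -6199 - 2010 = -8209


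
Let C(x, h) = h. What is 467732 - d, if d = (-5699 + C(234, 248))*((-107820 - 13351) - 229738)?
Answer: -1912337227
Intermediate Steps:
d = 1912804959 (d = (-5699 + 248)*((-107820 - 13351) - 229738) = -5451*(-121171 - 229738) = -5451*(-350909) = 1912804959)
467732 - d = 467732 - 1*1912804959 = 467732 - 1912804959 = -1912337227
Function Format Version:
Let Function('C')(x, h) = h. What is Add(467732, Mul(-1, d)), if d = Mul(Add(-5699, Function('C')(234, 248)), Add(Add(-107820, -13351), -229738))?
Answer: -1912337227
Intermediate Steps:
d = 1912804959 (d = Mul(Add(-5699, 248), Add(Add(-107820, -13351), -229738)) = Mul(-5451, Add(-121171, -229738)) = Mul(-5451, -350909) = 1912804959)
Add(467732, Mul(-1, d)) = Add(467732, Mul(-1, 1912804959)) = Add(467732, -1912804959) = -1912337227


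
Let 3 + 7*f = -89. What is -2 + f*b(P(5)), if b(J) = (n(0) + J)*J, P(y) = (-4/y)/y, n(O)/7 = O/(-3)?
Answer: -10222/4375 ≈ -2.3365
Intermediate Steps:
f = -92/7 (f = -3/7 + (⅐)*(-89) = -3/7 - 89/7 = -92/7 ≈ -13.143)
n(O) = -7*O/3 (n(O) = 7*(O/(-3)) = 7*(O*(-⅓)) = 7*(-O/3) = -7*O/3)
P(y) = -4/y²
b(J) = J² (b(J) = (-7/3*0 + J)*J = (0 + J)*J = J*J = J²)
-2 + f*b(P(5)) = -2 - 92*(-4/5²)²/7 = -2 - 92*(-4*1/25)²/7 = -2 - 92*(-4/25)²/7 = -2 - 92/7*16/625 = -2 - 1472/4375 = -10222/4375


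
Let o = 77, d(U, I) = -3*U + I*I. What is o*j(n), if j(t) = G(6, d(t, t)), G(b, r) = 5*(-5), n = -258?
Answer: -1925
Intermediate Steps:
d(U, I) = I**2 - 3*U (d(U, I) = -3*U + I**2 = I**2 - 3*U)
G(b, r) = -25
j(t) = -25
o*j(n) = 77*(-25) = -1925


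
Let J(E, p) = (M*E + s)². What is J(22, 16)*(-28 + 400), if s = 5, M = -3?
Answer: 1384212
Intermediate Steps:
J(E, p) = (5 - 3*E)² (J(E, p) = (-3*E + 5)² = (5 - 3*E)²)
J(22, 16)*(-28 + 400) = (5 - 3*22)²*(-28 + 400) = (5 - 66)²*372 = (-61)²*372 = 3721*372 = 1384212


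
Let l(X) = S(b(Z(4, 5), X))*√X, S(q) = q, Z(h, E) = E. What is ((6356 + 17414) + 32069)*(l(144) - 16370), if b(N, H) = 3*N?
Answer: -904033410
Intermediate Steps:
l(X) = 15*√X (l(X) = (3*5)*√X = 15*√X)
((6356 + 17414) + 32069)*(l(144) - 16370) = ((6356 + 17414) + 32069)*(15*√144 - 16370) = (23770 + 32069)*(15*12 - 16370) = 55839*(180 - 16370) = 55839*(-16190) = -904033410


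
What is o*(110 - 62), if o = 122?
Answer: 5856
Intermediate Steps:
o*(110 - 62) = 122*(110 - 62) = 122*48 = 5856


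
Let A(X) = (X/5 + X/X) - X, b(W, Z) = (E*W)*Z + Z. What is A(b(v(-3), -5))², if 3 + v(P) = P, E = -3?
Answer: 5929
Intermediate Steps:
v(P) = -3 + P
b(W, Z) = Z - 3*W*Z (b(W, Z) = (-3*W)*Z + Z = -3*W*Z + Z = Z - 3*W*Z)
A(X) = 1 - 4*X/5 (A(X) = (X*(⅕) + 1) - X = (X/5 + 1) - X = (1 + X/5) - X = 1 - 4*X/5)
A(b(v(-3), -5))² = (1 - (-4)*(1 - 3*(-3 - 3)))² = (1 - (-4)*(1 - 3*(-6)))² = (1 - (-4)*(1 + 18))² = (1 - (-4)*19)² = (1 - ⅘*(-95))² = (1 + 76)² = 77² = 5929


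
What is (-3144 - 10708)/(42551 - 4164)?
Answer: -13852/38387 ≈ -0.36085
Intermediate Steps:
(-3144 - 10708)/(42551 - 4164) = -13852/38387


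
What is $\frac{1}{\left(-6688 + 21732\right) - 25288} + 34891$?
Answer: $\frac{357423403}{10244} \approx 34891.0$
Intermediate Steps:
$\frac{1}{\left(-6688 + 21732\right) - 25288} + 34891 = \frac{1}{15044 - 25288} + 34891 = \frac{1}{-10244} + 34891 = - \frac{1}{10244} + 34891 = \frac{357423403}{10244}$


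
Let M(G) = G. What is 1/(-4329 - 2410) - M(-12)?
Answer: 80867/6739 ≈ 12.000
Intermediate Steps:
1/(-4329 - 2410) - M(-12) = 1/(-4329 - 2410) - 1*(-12) = 1/(-6739) + 12 = -1/6739 + 12 = 80867/6739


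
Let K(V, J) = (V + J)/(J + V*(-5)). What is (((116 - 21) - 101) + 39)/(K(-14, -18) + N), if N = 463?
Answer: 429/6011 ≈ 0.071369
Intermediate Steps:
K(V, J) = (J + V)/(J - 5*V)
(((116 - 21) - 101) + 39)/(K(-14, -18) + N) = (((116 - 21) - 101) + 39)/((-18 - 14)/(-18 - 5*(-14)) + 463) = ((95 - 101) + 39)/(-32/(-18 + 70) + 463) = (-6 + 39)/(-32/52 + 463) = 33/((1/52)*(-32) + 463) = 33/(-8/13 + 463) = 33/(6011/13) = 33*(13/6011) = 429/6011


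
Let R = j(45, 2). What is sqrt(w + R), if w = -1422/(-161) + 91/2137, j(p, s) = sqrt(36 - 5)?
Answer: sqrt(1050566007505 + 118375219249*sqrt(31))/344057 ≈ 3.8003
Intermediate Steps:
j(p, s) = sqrt(31)
R = sqrt(31) ≈ 5.5678
w = 3053465/344057 (w = -1422*(-1/161) + 91*(1/2137) = 1422/161 + 91/2137 = 3053465/344057 ≈ 8.8749)
sqrt(w + R) = sqrt(3053465/344057 + sqrt(31))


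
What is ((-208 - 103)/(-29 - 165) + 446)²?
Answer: 7540317225/37636 ≈ 2.0035e+5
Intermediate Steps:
((-208 - 103)/(-29 - 165) + 446)² = (-311/(-194) + 446)² = (-311*(-1/194) + 446)² = (311/194 + 446)² = (86835/194)² = 7540317225/37636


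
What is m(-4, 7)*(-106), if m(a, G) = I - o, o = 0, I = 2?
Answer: -212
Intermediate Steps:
m(a, G) = 2 (m(a, G) = 2 - 1*0 = 2 + 0 = 2)
m(-4, 7)*(-106) = 2*(-106) = -212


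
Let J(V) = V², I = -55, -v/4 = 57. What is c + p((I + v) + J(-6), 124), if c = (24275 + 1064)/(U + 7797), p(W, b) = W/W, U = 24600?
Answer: 57736/32397 ≈ 1.7821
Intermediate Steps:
v = -228 (v = -4*57 = -228)
p(W, b) = 1
c = 25339/32397 (c = (24275 + 1064)/(24600 + 7797) = 25339/32397 ≈ 0.78214)
c + p((I + v) + J(-6), 124) = 25339/32397 + 1 = 57736/32397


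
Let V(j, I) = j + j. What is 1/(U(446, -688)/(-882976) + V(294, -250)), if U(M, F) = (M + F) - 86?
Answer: 2692/1582897 ≈ 0.0017007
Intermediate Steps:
U(M, F) = -86 + F + M (U(M, F) = (F + M) - 86 = -86 + F + M)
V(j, I) = 2*j
1/(U(446, -688)/(-882976) + V(294, -250)) = 1/((-86 - 688 + 446)/(-882976) + 2*294) = 1/(-328*(-1/882976) + 588) = 1/(1/2692 + 588) = 1/(1582897/2692) = 2692/1582897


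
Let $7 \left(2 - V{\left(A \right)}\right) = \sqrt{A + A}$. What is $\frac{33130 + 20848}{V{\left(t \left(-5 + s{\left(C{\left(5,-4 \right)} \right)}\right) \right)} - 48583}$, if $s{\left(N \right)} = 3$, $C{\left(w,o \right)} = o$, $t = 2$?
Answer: $- \frac{128492955682}{115645564497} + \frac{755692 i \sqrt{2}}{115645564497} \approx -1.1111 + 9.2413 \cdot 10^{-6} i$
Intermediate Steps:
$V{\left(A \right)} = 2 - \frac{\sqrt{2} \sqrt{A}}{7}$ ($V{\left(A \right)} = 2 - \frac{\sqrt{A + A}}{7} = 2 - \frac{\sqrt{2 A}}{7} = 2 - \frac{\sqrt{2} \sqrt{A}}{7}$)
$\frac{33130 + 20848}{V{\left(t \left(-5 + s{\left(C{\left(5,-4 \right)} \right)}\right) \right)} - 48583} = \frac{33130 + 20848}{\left(2 - \frac{\sqrt{2} \sqrt{2 \left(-5 + 3\right)}}{7}\right) - 48583} = \frac{53978}{\left(2 - \frac{\sqrt{2} \sqrt{2 \left(-2\right)}}{7}\right) - 48583} = \frac{53978}{\left(2 - \frac{\sqrt{2} \sqrt{-4}}{7}\right) - 48583} = \frac{53978}{\left(2 - \frac{\sqrt{2} \cdot 2 i}{7}\right) - 48583} = \frac{53978}{\left(2 - \frac{2 i \sqrt{2}}{7}\right) - 48583} = \frac{53978}{-48581 - \frac{2 i \sqrt{2}}{7}}$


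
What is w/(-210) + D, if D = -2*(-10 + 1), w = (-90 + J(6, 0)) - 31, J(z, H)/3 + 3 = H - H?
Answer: 391/21 ≈ 18.619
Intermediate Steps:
J(z, H) = -9 (J(z, H) = -9 + 3*(H - H) = -9 + 3*0 = -9 + 0 = -9)
w = -130 (w = (-90 - 9) - 31 = -99 - 31 = -130)
D = 18 (D = -2*(-9) = 18)
w/(-210) + D = -130/(-210) + 18 = -130*(-1/210) + 18 = 13/21 + 18 = 391/21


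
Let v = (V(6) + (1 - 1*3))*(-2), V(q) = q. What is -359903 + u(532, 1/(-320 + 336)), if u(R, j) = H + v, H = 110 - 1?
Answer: -359802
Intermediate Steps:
H = 109
v = -8 (v = (6 + (1 - 1*3))*(-2) = (6 + (1 - 3))*(-2) = (6 - 2)*(-2) = 4*(-2) = -8)
u(R, j) = 101 (u(R, j) = 109 - 8 = 101)
-359903 + u(532, 1/(-320 + 336)) = -359903 + 101 = -359802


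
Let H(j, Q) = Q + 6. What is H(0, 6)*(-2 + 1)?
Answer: -12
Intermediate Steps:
H(j, Q) = 6 + Q
H(0, 6)*(-2 + 1) = (6 + 6)*(-2 + 1) = 12*(-1) = -12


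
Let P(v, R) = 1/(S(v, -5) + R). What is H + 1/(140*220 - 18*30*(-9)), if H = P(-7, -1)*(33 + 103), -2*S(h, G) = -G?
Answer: -9699513/249620 ≈ -38.857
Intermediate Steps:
S(h, G) = G/2 (S(h, G) = -(-1)*G/2 = G/2)
P(v, R) = 1/(-5/2 + R) (P(v, R) = 1/((1/2)*(-5) + R) = 1/(-5/2 + R))
H = -272/7 (H = (2/(-5 + 2*(-1)))*(33 + 103) = (2/(-5 - 2))*136 = (2/(-7))*136 = (2*(-1/7))*136 = -2/7*136 = -272/7 ≈ -38.857)
H + 1/(140*220 - 18*30*(-9)) = -272/7 + 1/(140*220 - 18*30*(-9)) = -272/7 + 1/(30800 - 540*(-9)) = -272/7 + 1/(30800 + 4860) = -272/7 + 1/35660 = -9699513/249620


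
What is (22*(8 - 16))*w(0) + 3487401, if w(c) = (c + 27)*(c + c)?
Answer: 3487401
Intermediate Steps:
w(c) = 2*c*(27 + c) (w(c) = (27 + c)*(2*c) = 2*c*(27 + c))
(22*(8 - 16))*w(0) + 3487401 = (22*(8 - 16))*(2*0*(27 + 0)) + 3487401 = (22*(-8))*(2*0*27) + 3487401 = -176*0 + 3487401 = 0 + 3487401 = 3487401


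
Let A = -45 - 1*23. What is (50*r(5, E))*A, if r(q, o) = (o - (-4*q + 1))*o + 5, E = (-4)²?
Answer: -1921000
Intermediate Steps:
E = 16
A = -68 (A = -45 - 23 = -68)
r(q, o) = 5 + o*(-1 + o + 4*q) (r(q, o) = (o - (1 - 4*q))*o + 5 = (o + (-1 + 4*q))*o + 5 = (-1 + o + 4*q)*o + 5 = o*(-1 + o + 4*q) + 5 = 5 + o*(-1 + o + 4*q))
(50*r(5, E))*A = (50*(5 + 16² - 1*16 + 4*16*5))*(-68) = (50*(5 + 256 - 16 + 320))*(-68) = (50*565)*(-68) = 28250*(-68) = -1921000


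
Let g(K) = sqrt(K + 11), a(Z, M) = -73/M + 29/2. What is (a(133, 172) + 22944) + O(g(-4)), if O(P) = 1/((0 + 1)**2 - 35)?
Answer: 67129327/2924 ≈ 22958.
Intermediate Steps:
a(Z, M) = 29/2 - 73/M (a(Z, M) = -73/M + 29*(1/2) = -73/M + 29/2 = 29/2 - 73/M)
g(K) = sqrt(11 + K)
O(P) = -1/34 (O(P) = 1/(1**2 - 35) = 1/(1 - 35) = 1/(-34) = -1/34)
(a(133, 172) + 22944) + O(g(-4)) = ((29/2 - 73/172) + 22944) - 1/34 = (2421/172 + 22944) - 1/34 = 3948789/172 - 1/34 = 67129327/2924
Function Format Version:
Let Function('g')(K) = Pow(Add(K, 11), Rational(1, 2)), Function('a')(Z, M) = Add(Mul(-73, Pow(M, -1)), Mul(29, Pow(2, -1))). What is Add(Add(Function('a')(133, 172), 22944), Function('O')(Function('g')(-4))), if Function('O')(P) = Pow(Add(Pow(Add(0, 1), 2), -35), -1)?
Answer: Rational(67129327, 2924) ≈ 22958.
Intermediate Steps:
Function('a')(Z, M) = Add(Rational(29, 2), Mul(-73, Pow(M, -1))) (Function('a')(Z, M) = Add(Mul(-73, Pow(M, -1)), Mul(29, Rational(1, 2))) = Add(Mul(-73, Pow(M, -1)), Rational(29, 2)) = Add(Rational(29, 2), Mul(-73, Pow(M, -1))))
Function('g')(K) = Pow(Add(11, K), Rational(1, 2))
Function('O')(P) = Rational(-1, 34) (Function('O')(P) = Pow(Add(Pow(1, 2), -35), -1) = Pow(Add(1, -35), -1) = Pow(-34, -1) = Rational(-1, 34))
Add(Add(Function('a')(133, 172), 22944), Function('O')(Function('g')(-4))) = Add(Add(Add(Rational(29, 2), Mul(-73, Pow(172, -1))), 22944), Rational(-1, 34)) = Add(Add(Add(Rational(29, 2), Mul(-73, Rational(1, 172))), 22944), Rational(-1, 34)) = Add(Add(Add(Rational(29, 2), Rational(-73, 172)), 22944), Rational(-1, 34)) = Add(Add(Rational(2421, 172), 22944), Rational(-1, 34)) = Add(Rational(3948789, 172), Rational(-1, 34)) = Rational(67129327, 2924)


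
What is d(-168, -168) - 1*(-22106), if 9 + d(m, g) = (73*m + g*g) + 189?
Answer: 38246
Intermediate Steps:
d(m, g) = 180 + g**2 + 73*m (d(m, g) = -9 + ((73*m + g*g) + 189) = -9 + ((73*m + g**2) + 189) = -9 + ((g**2 + 73*m) + 189) = -9 + (189 + g**2 + 73*m) = 180 + g**2 + 73*m)
d(-168, -168) - 1*(-22106) = (180 + (-168)**2 + 73*(-168)) - 1*(-22106) = (180 + 28224 - 12264) + 22106 = 16140 + 22106 = 38246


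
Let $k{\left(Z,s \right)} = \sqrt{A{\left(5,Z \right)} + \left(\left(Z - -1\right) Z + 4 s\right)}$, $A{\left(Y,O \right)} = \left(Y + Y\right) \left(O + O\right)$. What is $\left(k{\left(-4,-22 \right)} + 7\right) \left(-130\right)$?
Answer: $-910 - 260 i \sqrt{39} \approx -910.0 - 1623.7 i$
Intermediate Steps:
$A{\left(Y,O \right)} = 4 O Y$ ($A{\left(Y,O \right)} = 2 Y 2 O = 4 O Y$)
$k{\left(Z,s \right)} = \sqrt{4 s + 20 Z + Z \left(1 + Z\right)}$ ($k{\left(Z,s \right)} = \sqrt{4 Z 5 + \left(\left(Z - -1\right) Z + 4 s\right)} = \sqrt{20 Z + \left(\left(Z + 1\right) Z + 4 s\right)} = \sqrt{20 Z + \left(\left(1 + Z\right) Z + 4 s\right)} = \sqrt{20 Z + \left(Z \left(1 + Z\right) + 4 s\right)} = \sqrt{20 Z + \left(4 s + Z \left(1 + Z\right)\right)} = \sqrt{4 s + 20 Z + Z \left(1 + Z\right)}$)
$\left(k{\left(-4,-22 \right)} + 7\right) \left(-130\right) = \left(\sqrt{\left(-4\right)^{2} + 4 \left(-22\right) + 21 \left(-4\right)} + 7\right) \left(-130\right) = \left(\sqrt{16 - 88 - 84} + 7\right) \left(-130\right) = \left(\sqrt{-156} + 7\right) \left(-130\right) = \left(2 i \sqrt{39} + 7\right) \left(-130\right) = \left(7 + 2 i \sqrt{39}\right) \left(-130\right) = -910 - 260 i \sqrt{39}$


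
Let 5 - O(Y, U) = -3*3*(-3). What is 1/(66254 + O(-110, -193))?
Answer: 1/66232 ≈ 1.5098e-5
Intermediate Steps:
O(Y, U) = -22 (O(Y, U) = 5 - (-3*3)*(-3) = 5 - (-9)*(-3) = 5 - 1*27 = 5 - 27 = -22)
1/(66254 + O(-110, -193)) = 1/(66254 - 22) = 1/66232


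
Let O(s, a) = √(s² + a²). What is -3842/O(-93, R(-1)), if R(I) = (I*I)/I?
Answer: -1921*√346/865 ≈ -41.309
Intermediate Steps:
R(I) = I (R(I) = I²/I = I)
O(s, a) = √(a² + s²)
-3842/O(-93, R(-1)) = -3842/√((-1)² + (-93)²) = -3842/√(1 + 8649) = -3842*√346/1730 = -1921*√346/865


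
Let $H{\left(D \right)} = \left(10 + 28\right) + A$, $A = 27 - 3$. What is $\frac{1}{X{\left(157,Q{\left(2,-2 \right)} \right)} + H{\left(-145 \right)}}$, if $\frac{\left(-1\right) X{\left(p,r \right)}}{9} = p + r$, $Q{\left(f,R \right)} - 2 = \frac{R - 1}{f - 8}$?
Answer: $- \frac{2}{2747} \approx -0.00072807$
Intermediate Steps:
$A = 24$ ($A = 27 - 3 = 24$)
$Q{\left(f,R \right)} = 2 + \frac{-1 + R}{-8 + f}$ ($Q{\left(f,R \right)} = 2 + \frac{R - 1}{f - 8} = 2 + \frac{-1 + R}{-8 + f}$)
$H{\left(D \right)} = 62$ ($H{\left(D \right)} = \left(10 + 28\right) + 24 = 38 + 24 = 62$)
$X{\left(p,r \right)} = - 9 p - 9 r$ ($X{\left(p,r \right)} = - 9 \left(p + r\right) = - 9 p - 9 r$)
$\frac{1}{X{\left(157,Q{\left(2,-2 \right)} \right)} + H{\left(-145 \right)}} = \frac{1}{\left(\left(-9\right) 157 - 9 \frac{-17 - 2 + 2 \cdot 2}{-8 + 2}\right) + 62} = \frac{1}{\left(-1413 - 9 \frac{-17 - 2 + 4}{-6}\right) + 62} = \frac{1}{\left(-1413 - 9 \left(\left(- \frac{1}{6}\right) \left(-15\right)\right)\right) + 62} = \frac{1}{\left(-1413 - \frac{45}{2}\right) + 62} = \frac{1}{- \frac{2871}{2} + 62} = \frac{1}{- \frac{2747}{2}} = - \frac{2}{2747}$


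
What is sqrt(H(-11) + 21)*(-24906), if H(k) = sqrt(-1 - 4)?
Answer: -24906*sqrt(21 + I*sqrt(5)) ≈ -1.1429e+5 - 6067.9*I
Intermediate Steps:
H(k) = I*sqrt(5) (H(k) = sqrt(-5) = I*sqrt(5))
sqrt(H(-11) + 21)*(-24906) = sqrt(I*sqrt(5) + 21)*(-24906) = sqrt(21 + I*sqrt(5))*(-24906) = -24906*sqrt(21 + I*sqrt(5))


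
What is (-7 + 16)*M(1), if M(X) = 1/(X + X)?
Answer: 9/2 ≈ 4.5000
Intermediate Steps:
M(X) = 1/(2*X)
(-7 + 16)*M(1) = (-7 + 16)*((½)/1) = 9*((½)*1) = 9*(½) = 9/2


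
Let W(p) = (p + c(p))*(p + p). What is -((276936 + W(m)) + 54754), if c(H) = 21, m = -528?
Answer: -867082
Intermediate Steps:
W(p) = 2*p*(21 + p) (W(p) = (p + 21)*(p + p) = (21 + p)*(2*p) = 2*p*(21 + p))
-((276936 + W(m)) + 54754) = -((276936 + 2*(-528)*(21 - 528)) + 54754) = -((276936 + 2*(-528)*(-507)) + 54754) = -((276936 + 535392) + 54754) = -(812328 + 54754) = -1*867082 = -867082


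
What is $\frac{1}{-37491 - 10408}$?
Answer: $- \frac{1}{47899} \approx -2.0877 \cdot 10^{-5}$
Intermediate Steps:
$\frac{1}{-37491 - 10408} = \frac{1}{-47899} = - \frac{1}{47899}$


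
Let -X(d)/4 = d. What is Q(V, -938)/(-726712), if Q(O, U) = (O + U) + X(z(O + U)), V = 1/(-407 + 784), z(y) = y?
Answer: -1060875/273970424 ≈ -0.0038722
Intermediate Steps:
V = 1/377 ≈ 0.0026525
X(d) = -4*d
Q(O, U) = -3*O - 3*U (Q(O, U) = (O + U) - 4*(O + U) = (O + U) + (-4*O - 4*U) = -3*O - 3*U)
Q(V, -938)/(-726712) = (-3*1/377 - 3*(-938))/(-726712) = (-3/377 + 2814)*(-1/726712) = (1060875/377)*(-1/726712) = -1060875/273970424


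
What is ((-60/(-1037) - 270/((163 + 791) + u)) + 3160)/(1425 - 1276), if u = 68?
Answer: 1674396785/78956143 ≈ 21.207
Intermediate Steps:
((-60/(-1037) - 270/((163 + 791) + u)) + 3160)/(1425 - 1276) = ((-60/(-1037) - 270/((163 + 791) + 68)) + 3160)/(1425 - 1276) = ((-60*(-1/1037) - 270/(954 + 68)) + 3160)/149 = ((60/1037 - 270/1022) + 3160)*(1/149) = ((60/1037 - 270*1/1022) + 3160)*(1/149) = ((60/1037 - 135/511) + 3160)*(1/149) = (-109335/529907 + 3160)*(1/149) = (1674396785/529907)*(1/149) = 1674396785/78956143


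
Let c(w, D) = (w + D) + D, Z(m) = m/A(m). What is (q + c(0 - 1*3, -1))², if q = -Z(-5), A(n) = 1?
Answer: 0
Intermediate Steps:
Z(m) = m (Z(m) = m/1 = m*1 = m)
c(w, D) = w + 2*D (c(w, D) = (D + w) + D = w + 2*D)
q = 5 (q = -1*(-5) = 5)
(q + c(0 - 1*3, -1))² = (5 + ((0 - 1*3) + 2*(-1)))² = (5 + ((0 - 3) - 2))² = (5 + (-3 - 2))² = (5 - 5)² = 0² = 0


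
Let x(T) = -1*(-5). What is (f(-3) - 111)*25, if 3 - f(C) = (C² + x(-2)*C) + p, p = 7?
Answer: -2725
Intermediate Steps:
x(T) = 5
f(C) = -4 - C² - 5*C (f(C) = 3 - ((C² + 5*C) + 7) = 3 - (7 + C² + 5*C) = 3 + (-7 - C² - 5*C) = -4 - C² - 5*C)
(f(-3) - 111)*25 = ((-4 - 1*(-3)² - 5*(-3)) - 111)*25 = ((-4 - 1*9 + 15) - 111)*25 = ((-4 - 9 + 15) - 111)*25 = (2 - 111)*25 = -109*25 = -2725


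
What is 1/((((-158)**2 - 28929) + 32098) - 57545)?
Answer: -1/29412 ≈ -3.4000e-5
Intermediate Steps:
1/((((-158)**2 - 28929) + 32098) - 57545) = 1/(((24964 - 28929) + 32098) - 57545) = 1/((-3965 + 32098) - 57545) = 1/(28133 - 57545) = 1/(-29412) = -1/29412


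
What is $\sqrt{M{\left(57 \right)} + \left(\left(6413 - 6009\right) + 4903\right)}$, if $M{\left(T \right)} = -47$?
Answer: $2 \sqrt{1315} \approx 72.526$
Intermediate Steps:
$\sqrt{M{\left(57 \right)} + \left(\left(6413 - 6009\right) + 4903\right)} = \sqrt{-47 + \left(\left(6413 - 6009\right) + 4903\right)} = \sqrt{-47 + \left(404 + 4903\right)} = \sqrt{-47 + 5307} = \sqrt{5260} = 2 \sqrt{1315}$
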